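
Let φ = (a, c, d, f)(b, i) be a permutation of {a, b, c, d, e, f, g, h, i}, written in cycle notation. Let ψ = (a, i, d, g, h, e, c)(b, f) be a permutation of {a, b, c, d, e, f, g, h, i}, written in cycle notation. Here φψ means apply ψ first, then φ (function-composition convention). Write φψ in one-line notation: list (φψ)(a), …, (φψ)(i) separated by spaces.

b a c g d i h e f

(φψ)(x) = φ(ψ(x)). Computing each image: φ(ψ(a)) = φ(i) = b, φ(ψ(b)) = φ(f) = a, φ(ψ(c)) = φ(a) = c, φ(ψ(d)) = φ(g) = g, φ(ψ(e)) = φ(c) = d, φ(ψ(f)) = φ(b) = i, φ(ψ(g)) = φ(h) = h, φ(ψ(h)) = φ(e) = e, φ(ψ(i)) = φ(d) = f.
Hence φψ = [b a c g d i h e f].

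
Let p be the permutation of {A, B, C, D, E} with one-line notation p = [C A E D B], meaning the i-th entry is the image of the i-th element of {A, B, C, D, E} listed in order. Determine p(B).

B is element number 2 of the domain, and entry number 2 of the one-line form is A, so p(B) = A.

A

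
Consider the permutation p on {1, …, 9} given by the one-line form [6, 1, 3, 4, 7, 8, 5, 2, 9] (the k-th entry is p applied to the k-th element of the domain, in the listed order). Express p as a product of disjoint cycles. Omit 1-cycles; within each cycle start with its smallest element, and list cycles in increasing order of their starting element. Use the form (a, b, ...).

From 1: 1 → 6 → 8 → 2 → 1, closing the cycle (1, 6, 8, 2).
Repeating from the next unused element and collecting all non-trivial cycles gives (1, 6, 8, 2)(5, 7).

(1, 6, 8, 2)(5, 7)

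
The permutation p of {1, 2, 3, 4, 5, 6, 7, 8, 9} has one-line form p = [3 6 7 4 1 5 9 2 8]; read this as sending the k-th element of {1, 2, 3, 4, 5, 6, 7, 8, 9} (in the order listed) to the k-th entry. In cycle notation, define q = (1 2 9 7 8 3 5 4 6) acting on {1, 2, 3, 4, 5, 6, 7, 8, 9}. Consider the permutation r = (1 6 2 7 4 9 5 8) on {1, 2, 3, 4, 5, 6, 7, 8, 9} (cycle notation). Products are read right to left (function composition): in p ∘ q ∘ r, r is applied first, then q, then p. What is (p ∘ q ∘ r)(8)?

Apply the permutations in order: r(8) = 1, then q(1) = 2, then p(2) = 6. So (p ∘ q ∘ r)(8) = 6.

6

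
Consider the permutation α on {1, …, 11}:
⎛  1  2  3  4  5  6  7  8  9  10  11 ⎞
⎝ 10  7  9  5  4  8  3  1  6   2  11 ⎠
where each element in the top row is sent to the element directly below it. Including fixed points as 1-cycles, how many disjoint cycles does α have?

The cycle decomposition is (1 10 2 7 3 9 6 8)(4 5)(11), which has 3 cycles (counting 1-cycles).

3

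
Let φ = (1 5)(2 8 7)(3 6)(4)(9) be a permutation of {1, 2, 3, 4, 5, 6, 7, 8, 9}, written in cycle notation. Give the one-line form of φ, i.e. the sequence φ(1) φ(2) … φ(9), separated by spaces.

Image by image: 1→5, 2→8, 3→6, 4→4, 5→1, 6→3, 7→2, 8→7, 9→9.
Listing these in domain order gives 5 8 6 4 1 3 2 7 9.

5 8 6 4 1 3 2 7 9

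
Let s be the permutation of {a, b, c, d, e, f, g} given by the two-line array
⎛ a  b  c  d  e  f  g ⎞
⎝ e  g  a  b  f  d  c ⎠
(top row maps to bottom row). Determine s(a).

The entry below a in the array is e, so s(a) = e.

e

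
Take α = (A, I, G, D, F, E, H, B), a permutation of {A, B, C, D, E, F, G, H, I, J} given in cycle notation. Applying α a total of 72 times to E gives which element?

E lies in the 8-cycle (A, I, G, D, F, E, H, B).
On an 8-cycle, α^8 is the identity, so α^72 = α^0 there (72 ≡ 0 mod 8).
So α^72(E) = E.

E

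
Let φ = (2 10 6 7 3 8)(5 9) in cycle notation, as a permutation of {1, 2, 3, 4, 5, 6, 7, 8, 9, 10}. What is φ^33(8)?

6

8 lies in the 6-cycle (2 10 6 7 3 8).
Powers repeat with period 6 on this cycle, and 33 mod 6 = 3, so φ^33(8) = φ^3(8).
Advancing 3 steps from 8: 8 → 2 → 10 → 6.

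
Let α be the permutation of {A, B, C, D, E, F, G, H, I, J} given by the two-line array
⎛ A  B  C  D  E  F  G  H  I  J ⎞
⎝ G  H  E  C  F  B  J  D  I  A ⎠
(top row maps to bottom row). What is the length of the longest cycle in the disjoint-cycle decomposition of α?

6

Decomposing into disjoint cycles gives (A G J)(B H D C E F); the longest has length 6.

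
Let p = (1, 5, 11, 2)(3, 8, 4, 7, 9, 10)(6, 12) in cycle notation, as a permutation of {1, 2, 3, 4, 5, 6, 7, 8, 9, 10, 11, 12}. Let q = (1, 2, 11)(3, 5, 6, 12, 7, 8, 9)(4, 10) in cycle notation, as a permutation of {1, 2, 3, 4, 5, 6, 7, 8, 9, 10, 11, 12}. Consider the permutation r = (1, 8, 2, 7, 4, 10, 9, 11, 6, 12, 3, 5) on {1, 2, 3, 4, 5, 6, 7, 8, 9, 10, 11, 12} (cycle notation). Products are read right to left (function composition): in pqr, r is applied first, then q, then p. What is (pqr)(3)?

12

Chase 3: r(3) = 5; q(5) = 6; p(6) = 12. Hence (pqr)(3) = 12.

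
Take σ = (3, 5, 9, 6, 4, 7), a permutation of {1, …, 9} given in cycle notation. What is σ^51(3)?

3 lies in the 6-cycle (3, 5, 9, 6, 4, 7).
Since the cycle has length 6, σ^51 acts on it the same as σ^3 (51 mod 6 = 3).
Advancing 3 steps from 3: 3 → 5 → 9 → 6.

6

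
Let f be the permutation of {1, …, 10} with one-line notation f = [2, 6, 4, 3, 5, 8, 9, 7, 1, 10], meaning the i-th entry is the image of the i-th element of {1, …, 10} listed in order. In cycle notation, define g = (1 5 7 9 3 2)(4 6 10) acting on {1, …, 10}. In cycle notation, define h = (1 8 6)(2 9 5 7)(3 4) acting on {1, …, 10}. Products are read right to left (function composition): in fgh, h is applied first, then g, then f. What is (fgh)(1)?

7

(fgh)(1) = f(g(h(1))). h(1) = 8, then g(8) = 8, then f(8) = 7, so the result is 7.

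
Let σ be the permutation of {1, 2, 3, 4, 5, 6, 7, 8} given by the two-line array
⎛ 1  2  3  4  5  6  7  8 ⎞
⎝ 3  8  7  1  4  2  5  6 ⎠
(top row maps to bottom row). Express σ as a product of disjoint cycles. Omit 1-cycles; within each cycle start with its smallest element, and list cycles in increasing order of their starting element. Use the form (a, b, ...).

(1, 3, 7, 5, 4)(2, 8, 6)

From 1: 1 → 3 → 7 → 5 → 4 → 1, closing the cycle (1, 3, 7, 5, 4).
Repeating from the next unused element and collecting all non-trivial cycles gives (1, 3, 7, 5, 4)(2, 8, 6).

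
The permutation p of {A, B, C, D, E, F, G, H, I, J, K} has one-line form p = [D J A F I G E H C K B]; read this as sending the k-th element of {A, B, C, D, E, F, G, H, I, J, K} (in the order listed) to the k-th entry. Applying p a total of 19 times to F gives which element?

A

Tracing F → G → … returns to F after 7 steps, so F lies in a 7-cycle (A, D, F, G, E, I, C).
Since the cycle has length 7, p^19 acts on it the same as p^5 (19 mod 7 = 5).
Advancing 5 steps from F: F → G → E → I → C → A.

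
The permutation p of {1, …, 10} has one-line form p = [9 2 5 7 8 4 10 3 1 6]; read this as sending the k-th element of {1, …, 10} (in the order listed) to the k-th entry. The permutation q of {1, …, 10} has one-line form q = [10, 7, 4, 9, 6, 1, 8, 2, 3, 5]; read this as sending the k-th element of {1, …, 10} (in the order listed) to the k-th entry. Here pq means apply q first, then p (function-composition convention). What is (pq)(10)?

q(10) = 5, then p(5) = 8; composing gives (pq)(10) = 8.

8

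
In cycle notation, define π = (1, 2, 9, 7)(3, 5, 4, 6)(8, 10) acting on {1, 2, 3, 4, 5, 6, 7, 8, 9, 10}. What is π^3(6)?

4

6 lies in the 4-cycle (3, 5, 4, 6).
Stepping 3 places around the cycle: 6 → 3 → 5 → 4.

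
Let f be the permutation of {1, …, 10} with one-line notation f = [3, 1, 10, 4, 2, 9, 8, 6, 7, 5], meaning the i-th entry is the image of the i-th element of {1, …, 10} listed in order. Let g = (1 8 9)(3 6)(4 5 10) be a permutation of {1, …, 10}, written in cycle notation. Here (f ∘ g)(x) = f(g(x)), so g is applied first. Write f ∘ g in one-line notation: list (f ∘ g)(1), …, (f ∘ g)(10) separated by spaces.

6 1 9 2 5 10 8 7 3 4

(f ∘ g)(x) = f(g(x)). Computing each image: f(g(1)) = f(8) = 6, f(g(2)) = f(2) = 1, f(g(3)) = f(6) = 9, f(g(4)) = f(5) = 2, f(g(5)) = f(10) = 5, f(g(6)) = f(3) = 10, f(g(7)) = f(7) = 8, f(g(8)) = f(9) = 7, f(g(9)) = f(1) = 3, f(g(10)) = f(4) = 4.
Hence f ∘ g = [6 1 9 2 5 10 8 7 3 4].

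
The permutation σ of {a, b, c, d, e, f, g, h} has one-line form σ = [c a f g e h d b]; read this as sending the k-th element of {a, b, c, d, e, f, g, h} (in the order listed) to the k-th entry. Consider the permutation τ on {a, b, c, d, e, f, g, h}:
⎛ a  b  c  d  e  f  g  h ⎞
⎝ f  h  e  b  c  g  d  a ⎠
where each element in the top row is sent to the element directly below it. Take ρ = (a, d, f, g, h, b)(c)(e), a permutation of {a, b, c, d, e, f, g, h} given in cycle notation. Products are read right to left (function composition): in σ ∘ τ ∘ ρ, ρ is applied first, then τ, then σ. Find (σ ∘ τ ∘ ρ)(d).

d

Chase d: ρ(d) = f; τ(f) = g; σ(g) = d. Hence (σ ∘ τ ∘ ρ)(d) = d.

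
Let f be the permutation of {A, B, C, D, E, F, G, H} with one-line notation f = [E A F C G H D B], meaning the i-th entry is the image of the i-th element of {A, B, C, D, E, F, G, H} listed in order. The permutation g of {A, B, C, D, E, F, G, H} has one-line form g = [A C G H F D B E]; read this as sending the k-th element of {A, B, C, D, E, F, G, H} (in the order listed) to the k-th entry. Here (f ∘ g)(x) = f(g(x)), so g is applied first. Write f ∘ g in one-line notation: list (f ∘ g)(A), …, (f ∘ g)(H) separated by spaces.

E F D B H C A G

(f ∘ g)(x) = f(g(x)). Computing each image: f(g(A)) = f(A) = E, f(g(B)) = f(C) = F, f(g(C)) = f(G) = D, f(g(D)) = f(H) = B, f(g(E)) = f(F) = H, f(g(F)) = f(D) = C, f(g(G)) = f(B) = A, f(g(H)) = f(E) = G.
Hence f ∘ g = [E F D B H C A G].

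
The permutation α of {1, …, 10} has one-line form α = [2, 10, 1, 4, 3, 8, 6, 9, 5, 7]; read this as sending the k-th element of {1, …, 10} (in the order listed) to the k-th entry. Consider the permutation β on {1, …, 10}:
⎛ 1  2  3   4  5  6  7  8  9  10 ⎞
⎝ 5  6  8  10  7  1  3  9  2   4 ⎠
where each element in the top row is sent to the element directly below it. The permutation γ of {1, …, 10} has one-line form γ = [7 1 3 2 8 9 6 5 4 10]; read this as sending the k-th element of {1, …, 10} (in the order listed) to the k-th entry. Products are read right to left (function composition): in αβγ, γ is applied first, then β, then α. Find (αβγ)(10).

Apply the permutations in order: γ(10) = 10, then β(10) = 4, then α(4) = 4. So (αβγ)(10) = 4.

4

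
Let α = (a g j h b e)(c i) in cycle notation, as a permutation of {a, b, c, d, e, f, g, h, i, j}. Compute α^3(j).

e

j lies in the 6-cycle (a g j h b e).
Advancing 3 steps from j: j → h → b → e.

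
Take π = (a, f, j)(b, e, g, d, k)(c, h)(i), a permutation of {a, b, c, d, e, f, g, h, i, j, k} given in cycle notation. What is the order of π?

30

The disjoint cycles have lengths 5, 3, 2, 1.
Since disjoint cycles commute, ord(π) = lcm(5, 3, 2) = 30.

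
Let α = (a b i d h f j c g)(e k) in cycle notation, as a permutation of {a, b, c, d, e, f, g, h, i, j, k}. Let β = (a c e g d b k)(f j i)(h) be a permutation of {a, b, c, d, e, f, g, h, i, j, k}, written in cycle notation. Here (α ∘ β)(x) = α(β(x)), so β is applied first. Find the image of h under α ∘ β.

β(h) = h, then α(h) = f; composing gives (α ∘ β)(h) = f.

f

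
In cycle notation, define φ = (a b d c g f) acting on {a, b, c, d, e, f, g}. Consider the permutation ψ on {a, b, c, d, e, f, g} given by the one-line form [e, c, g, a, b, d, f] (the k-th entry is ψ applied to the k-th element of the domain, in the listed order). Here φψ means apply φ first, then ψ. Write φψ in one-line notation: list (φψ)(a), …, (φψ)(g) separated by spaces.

c a f g b e d

Chase each element through φ then ψ: a → b → c; b → d → a; c → g → f; d → c → g; e → e → b; f → a → e; g → f → d.
So φψ in one-line form is c a f g b e d.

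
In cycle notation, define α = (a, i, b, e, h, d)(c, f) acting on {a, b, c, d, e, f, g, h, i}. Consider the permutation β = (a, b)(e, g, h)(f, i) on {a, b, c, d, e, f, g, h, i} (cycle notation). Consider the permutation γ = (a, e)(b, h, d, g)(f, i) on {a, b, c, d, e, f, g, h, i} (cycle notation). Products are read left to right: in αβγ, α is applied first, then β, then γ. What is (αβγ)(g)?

Apply the permutations in order: α(g) = g, then β(g) = h, then γ(h) = d. So (αβγ)(g) = d.

d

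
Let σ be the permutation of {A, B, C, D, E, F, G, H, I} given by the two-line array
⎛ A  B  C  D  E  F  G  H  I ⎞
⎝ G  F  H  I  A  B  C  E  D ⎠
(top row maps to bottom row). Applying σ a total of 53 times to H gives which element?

G

Tracing H → E → … returns to H after 5 steps, so H lies in a 5-cycle (A, G, C, H, E).
On a 5-cycle, σ^5 is the identity, so σ^53 = σ^3 there (53 ≡ 3 mod 5).
Stepping 3 places around the cycle: H → E → A → G.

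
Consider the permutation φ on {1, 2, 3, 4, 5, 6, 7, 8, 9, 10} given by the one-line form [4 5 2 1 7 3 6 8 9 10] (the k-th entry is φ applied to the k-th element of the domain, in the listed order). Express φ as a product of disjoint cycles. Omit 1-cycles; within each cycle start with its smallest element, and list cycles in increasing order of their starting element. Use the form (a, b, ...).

(1, 4)(2, 5, 7, 6, 3)

Iterating φ from 1 gives 1 → 4 → 1; that is the 2-cycle (1, 4).
Continuing from each remaining unvisited element yields (1, 4)(2, 5, 7, 6, 3).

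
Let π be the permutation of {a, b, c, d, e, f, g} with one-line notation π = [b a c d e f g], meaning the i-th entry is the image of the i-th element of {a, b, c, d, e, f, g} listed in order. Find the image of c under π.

c is element number 3 of the domain, and entry number 3 of the one-line form is c, so π(c) = c.

c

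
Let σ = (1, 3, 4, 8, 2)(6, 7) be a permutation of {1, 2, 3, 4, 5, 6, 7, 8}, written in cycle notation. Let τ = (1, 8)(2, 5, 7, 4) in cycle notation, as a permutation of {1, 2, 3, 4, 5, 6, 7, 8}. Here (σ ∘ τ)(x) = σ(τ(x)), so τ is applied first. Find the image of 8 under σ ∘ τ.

3

First apply τ: τ(8) = 1, then σ(1) = 3. Thus (σ ∘ τ)(8) = 3.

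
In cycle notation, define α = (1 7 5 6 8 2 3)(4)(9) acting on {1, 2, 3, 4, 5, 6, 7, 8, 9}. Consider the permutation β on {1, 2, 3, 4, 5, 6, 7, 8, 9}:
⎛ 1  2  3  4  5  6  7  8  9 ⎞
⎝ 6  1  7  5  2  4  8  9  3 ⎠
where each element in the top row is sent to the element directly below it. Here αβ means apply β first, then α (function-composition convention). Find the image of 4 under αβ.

(αβ)(4) = α(β(4)). β(4) = 5, then α(5) = 6. So (αβ)(4) = 6.

6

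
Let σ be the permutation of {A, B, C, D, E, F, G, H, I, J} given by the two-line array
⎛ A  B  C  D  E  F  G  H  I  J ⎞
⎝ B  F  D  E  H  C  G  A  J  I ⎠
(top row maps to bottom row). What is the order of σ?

Writing σ as disjoint cycles, the cycle lengths are 7, 2, 1.
Since disjoint cycles commute, ord(σ) = lcm(7, 2) = 14.

14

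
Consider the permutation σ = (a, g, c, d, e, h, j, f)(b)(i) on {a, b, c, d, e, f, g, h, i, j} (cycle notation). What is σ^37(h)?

h lies in the 8-cycle (a, g, c, d, e, h, j, f).
Since the cycle has length 8, σ^37 acts on it the same as σ^5 (37 mod 8 = 5).
Stepping 5 places around the cycle: h → j → f → a → g → c.

c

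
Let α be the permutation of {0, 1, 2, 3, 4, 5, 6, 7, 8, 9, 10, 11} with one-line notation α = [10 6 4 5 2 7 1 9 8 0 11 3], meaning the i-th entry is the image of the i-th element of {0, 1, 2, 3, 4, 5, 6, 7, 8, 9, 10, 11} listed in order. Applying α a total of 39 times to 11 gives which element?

9

Tracing 11 → 3 → … returns to 11 after 7 steps, so 11 lies in a 7-cycle (0, 10, 11, 3, 5, 7, 9).
On a 7-cycle, α^7 is the identity, so α^39 = α^4 there (39 ≡ 4 mod 7).
Advancing 4 steps from 11: 11 → 3 → 5 → 7 → 9.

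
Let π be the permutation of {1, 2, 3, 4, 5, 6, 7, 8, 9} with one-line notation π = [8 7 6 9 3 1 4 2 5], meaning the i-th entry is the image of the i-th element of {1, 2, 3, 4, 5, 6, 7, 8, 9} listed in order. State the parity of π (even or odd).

even

In disjoint-cycle form the cycle lengths are 9.
A cycle is odd iff its length is even; π has 0 even-length cycles, so sgn(π) = (−1)^0 and π is even.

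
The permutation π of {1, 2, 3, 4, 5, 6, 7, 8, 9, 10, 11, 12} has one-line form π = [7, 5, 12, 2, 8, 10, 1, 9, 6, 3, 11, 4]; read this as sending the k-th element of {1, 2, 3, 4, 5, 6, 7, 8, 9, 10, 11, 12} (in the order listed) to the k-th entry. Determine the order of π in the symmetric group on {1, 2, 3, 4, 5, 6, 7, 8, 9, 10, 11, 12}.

18

Writing π as disjoint cycles, the cycle lengths are 9, 2, 1.
The order of π is the least common multiple of its cycle lengths: lcm(9, 2) = 18.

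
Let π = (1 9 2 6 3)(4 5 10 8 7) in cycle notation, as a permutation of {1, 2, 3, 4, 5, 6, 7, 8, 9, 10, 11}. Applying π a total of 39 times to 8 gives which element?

8 lies in the 5-cycle (4 5 10 8 7).
Since the cycle has length 5, π^39 acts on it the same as π^4 (39 mod 5 = 4).
Stepping 4 places around the cycle: 8 → 7 → 4 → 5 → 10.

10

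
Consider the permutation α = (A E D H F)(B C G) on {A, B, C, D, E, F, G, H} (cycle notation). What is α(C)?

G

In the cycle (B C G), C is followed by G, so α(C) = G.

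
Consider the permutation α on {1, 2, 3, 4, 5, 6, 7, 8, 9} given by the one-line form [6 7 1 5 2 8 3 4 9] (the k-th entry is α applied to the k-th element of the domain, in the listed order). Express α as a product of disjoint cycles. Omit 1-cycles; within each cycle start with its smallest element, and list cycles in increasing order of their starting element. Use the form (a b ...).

(1 6 8 4 5 2 7 3)

Iterating α from 1 gives 1 → 6 → 8 → 4 → 5 → 2 → 7 → 3 → 1; that is the 8-cycle (1 6 8 4 5 2 7 3).
Repeating from the next unused element and collecting all non-trivial cycles gives (1 6 8 4 5 2 7 3).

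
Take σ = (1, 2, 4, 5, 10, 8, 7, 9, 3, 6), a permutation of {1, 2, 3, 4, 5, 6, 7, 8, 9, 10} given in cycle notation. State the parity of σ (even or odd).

The cycle lengths are 10.
A cycle is odd iff its length is even; σ has 1 even-length cycle, so sgn(σ) = (−1)^1 and σ is odd.

odd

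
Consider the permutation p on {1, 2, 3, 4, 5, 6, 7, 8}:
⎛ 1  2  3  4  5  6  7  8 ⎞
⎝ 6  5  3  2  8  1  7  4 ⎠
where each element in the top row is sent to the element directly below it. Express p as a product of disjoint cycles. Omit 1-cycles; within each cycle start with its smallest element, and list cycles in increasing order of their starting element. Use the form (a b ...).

(1 6)(2 5 8 4)

From 1: 1 → 6 → 1, closing the cycle (1 6).
Repeating from the next unused element and collecting all non-trivial cycles gives (1 6)(2 5 8 4).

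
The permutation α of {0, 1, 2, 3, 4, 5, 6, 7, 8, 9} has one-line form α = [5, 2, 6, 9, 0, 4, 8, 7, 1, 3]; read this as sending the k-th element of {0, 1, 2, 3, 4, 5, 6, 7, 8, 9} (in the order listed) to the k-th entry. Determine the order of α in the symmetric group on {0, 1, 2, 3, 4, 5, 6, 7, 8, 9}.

Writing α as disjoint cycles, the cycle lengths are 4, 3, 2, 1.
The order of α is the least common multiple of its cycle lengths: lcm(4, 3, 2) = 12.

12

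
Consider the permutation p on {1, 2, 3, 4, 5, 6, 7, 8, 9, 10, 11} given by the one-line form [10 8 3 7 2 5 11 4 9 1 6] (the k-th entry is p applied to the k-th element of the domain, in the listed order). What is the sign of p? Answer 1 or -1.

-1

In disjoint-cycle form the cycle lengths are 7, 2, 1, 1.
A cycle of length ℓ contributes ℓ−1 transpositions, so p is a product of 6 + 1 = 7 transpositions — odd.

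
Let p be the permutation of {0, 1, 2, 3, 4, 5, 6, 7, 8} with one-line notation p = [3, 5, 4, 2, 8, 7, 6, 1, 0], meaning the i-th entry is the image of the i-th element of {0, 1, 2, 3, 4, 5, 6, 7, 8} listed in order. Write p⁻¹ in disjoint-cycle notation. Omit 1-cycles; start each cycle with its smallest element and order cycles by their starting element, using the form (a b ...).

First write p in disjoint cycles: (0 3 2 4 8)(1 5 7).
Reversing each cycle (and rotating so the smallest element leads) gives p⁻¹ = (0 8 4 2 3)(1 7 5).

(0 8 4 2 3)(1 7 5)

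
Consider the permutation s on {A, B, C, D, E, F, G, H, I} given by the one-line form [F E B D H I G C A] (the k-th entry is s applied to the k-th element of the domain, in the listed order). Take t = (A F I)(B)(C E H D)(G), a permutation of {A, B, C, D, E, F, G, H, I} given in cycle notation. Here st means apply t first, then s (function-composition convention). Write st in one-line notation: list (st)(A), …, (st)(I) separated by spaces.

(st)(x) = s(t(x)). Computing each image: s(t(A)) = s(F) = I, s(t(B)) = s(B) = E, s(t(C)) = s(E) = H, s(t(D)) = s(C) = B, s(t(E)) = s(H) = C, s(t(F)) = s(I) = A, s(t(G)) = s(G) = G, s(t(H)) = s(D) = D, s(t(I)) = s(A) = F.
Hence st = [I E H B C A G D F].

I E H B C A G D F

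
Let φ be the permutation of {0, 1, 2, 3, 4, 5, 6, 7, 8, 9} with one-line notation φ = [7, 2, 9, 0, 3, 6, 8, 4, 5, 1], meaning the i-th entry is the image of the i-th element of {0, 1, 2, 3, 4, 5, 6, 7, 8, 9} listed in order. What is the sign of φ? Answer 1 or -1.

In disjoint-cycle form the cycle lengths are 4, 3, 3.
A cycle of length ℓ contributes ℓ−1 transpositions, so φ is a product of 3 + 2 + 2 = 7 transpositions — odd.

-1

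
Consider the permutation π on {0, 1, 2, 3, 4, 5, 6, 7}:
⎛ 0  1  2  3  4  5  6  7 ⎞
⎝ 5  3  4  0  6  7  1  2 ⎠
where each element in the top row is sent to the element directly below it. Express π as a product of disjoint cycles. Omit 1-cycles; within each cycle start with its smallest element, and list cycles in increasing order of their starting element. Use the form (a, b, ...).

(0, 5, 7, 2, 4, 6, 1, 3)

Iterating π from 0 gives 0 → 5 → 7 → 2 → 4 → 6 → 1 → 3 → 0; that is the 8-cycle (0, 5, 7, 2, 4, 6, 1, 3).
Continuing from each remaining unvisited element yields (0, 5, 7, 2, 4, 6, 1, 3).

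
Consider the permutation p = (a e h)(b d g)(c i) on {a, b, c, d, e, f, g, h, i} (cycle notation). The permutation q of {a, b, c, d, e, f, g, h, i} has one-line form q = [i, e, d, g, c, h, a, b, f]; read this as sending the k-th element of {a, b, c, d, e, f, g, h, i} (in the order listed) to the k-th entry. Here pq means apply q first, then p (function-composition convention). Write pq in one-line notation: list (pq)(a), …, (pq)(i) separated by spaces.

For each element, apply q then p: a → i → c; b → e → h; c → d → g; d → g → b; e → c → i; f → h → a; g → a → e; h → b → d; i → f → f.
Collecting the images, pq = [c h g b i a e d f].

c h g b i a e d f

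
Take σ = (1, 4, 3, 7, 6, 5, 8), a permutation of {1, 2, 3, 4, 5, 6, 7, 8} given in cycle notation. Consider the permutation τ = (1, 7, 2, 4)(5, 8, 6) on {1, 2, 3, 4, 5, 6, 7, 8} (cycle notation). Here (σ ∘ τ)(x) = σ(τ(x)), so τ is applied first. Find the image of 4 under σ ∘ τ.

4

(σ ∘ τ)(4) = σ(τ(4)). τ(4) = 1, then σ(1) = 4. So (σ ∘ τ)(4) = 4.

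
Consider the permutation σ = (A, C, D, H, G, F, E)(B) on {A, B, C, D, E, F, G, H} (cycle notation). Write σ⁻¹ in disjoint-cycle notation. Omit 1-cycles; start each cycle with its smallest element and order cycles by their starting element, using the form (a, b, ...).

If σ sends a → b within a cycle, σ⁻¹ sends b → a; equivalently, reverse each cycle.
After reversing and putting each cycle's least element first, σ⁻¹ = (A, E, F, G, H, D, C).

(A, E, F, G, H, D, C)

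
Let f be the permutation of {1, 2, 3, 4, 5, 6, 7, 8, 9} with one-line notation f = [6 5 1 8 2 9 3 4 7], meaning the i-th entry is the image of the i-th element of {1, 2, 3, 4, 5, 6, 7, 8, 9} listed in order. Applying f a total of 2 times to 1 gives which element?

9

Tracing 1 → 6 → … returns to 1 after 5 steps, so 1 lies in a 5-cycle (1 6 9 7 3).
Stepping 2 places around the cycle: 1 → 6 → 9.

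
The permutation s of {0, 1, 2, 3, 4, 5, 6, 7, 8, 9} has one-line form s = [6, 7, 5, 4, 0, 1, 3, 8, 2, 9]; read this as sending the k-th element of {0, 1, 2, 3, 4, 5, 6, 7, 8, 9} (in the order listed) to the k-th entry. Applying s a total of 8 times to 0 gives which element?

0

Tracing 0 → 6 → … returns to 0 after 4 steps, so 0 lies in a 4-cycle (0 6 3 4).
Powers repeat with period 4 on this cycle, and 8 mod 4 = 0, so s^8(0) = s^0(0).
So s^8(0) = 0.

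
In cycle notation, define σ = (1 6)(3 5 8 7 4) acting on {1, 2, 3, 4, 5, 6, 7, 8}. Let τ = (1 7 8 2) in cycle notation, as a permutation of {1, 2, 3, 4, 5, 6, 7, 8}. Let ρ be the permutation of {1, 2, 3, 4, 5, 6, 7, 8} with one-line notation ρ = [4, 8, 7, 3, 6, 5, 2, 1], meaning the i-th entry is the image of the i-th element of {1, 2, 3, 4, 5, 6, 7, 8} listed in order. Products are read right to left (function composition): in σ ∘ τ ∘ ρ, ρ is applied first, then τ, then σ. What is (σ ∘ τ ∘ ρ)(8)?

Apply the permutations in order: ρ(8) = 1, then τ(1) = 7, then σ(7) = 4. So (σ ∘ τ ∘ ρ)(8) = 4.

4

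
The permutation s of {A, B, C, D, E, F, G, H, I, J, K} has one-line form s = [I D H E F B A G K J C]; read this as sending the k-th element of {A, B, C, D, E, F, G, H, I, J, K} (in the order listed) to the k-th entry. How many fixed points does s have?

The fixed points (elements with s(x) = x) are {J}, so there is 1.

1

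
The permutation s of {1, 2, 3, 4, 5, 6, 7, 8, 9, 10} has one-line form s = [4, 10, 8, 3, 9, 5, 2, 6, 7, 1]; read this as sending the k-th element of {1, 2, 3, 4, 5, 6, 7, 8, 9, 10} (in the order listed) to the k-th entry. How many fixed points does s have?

No element satisfies s(x) = x, so there are 0 fixed points.

0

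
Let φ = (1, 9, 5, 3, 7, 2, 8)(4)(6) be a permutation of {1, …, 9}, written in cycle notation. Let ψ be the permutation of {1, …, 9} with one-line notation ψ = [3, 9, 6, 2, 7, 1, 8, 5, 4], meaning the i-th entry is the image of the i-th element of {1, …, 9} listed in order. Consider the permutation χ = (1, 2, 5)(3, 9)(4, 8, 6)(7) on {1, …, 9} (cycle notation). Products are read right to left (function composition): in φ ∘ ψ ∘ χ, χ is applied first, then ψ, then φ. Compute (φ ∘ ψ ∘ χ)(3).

Chase 3: χ(3) = 9; ψ(9) = 4; φ(4) = 4. Hence (φ ∘ ψ ∘ χ)(3) = 4.

4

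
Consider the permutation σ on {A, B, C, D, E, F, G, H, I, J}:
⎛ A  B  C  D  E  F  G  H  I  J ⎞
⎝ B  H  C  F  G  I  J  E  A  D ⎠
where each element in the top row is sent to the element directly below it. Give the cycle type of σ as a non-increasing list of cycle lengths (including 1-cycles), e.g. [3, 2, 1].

[9, 1]

The disjoint cycles are (A, B, H, E, G, J, D, F, I)(C), with lengths 9, 1 in non-increasing order.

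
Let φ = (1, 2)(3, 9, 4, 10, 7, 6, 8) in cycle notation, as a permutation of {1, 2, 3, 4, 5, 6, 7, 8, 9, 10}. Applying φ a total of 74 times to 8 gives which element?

8 lies in the 7-cycle (3, 9, 4, 10, 7, 6, 8).
Powers repeat with period 7 on this cycle, and 74 mod 7 = 4, so φ^74(8) = φ^4(8).
Advancing 4 steps from 8: 8 → 3 → 9 → 4 → 10.

10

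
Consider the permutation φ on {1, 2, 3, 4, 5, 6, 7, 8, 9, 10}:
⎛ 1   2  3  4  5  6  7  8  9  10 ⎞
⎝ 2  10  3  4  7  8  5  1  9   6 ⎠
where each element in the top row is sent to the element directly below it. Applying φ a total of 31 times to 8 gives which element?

1

Tracing 8 → 1 → … returns to 8 after 5 steps, so 8 lies in a 5-cycle (1, 2, 10, 6, 8).
On a 5-cycle, φ^5 is the identity, so φ^31 = φ^1 there (31 ≡ 1 mod 5).
Stepping 1 place around the cycle: 8 → 1.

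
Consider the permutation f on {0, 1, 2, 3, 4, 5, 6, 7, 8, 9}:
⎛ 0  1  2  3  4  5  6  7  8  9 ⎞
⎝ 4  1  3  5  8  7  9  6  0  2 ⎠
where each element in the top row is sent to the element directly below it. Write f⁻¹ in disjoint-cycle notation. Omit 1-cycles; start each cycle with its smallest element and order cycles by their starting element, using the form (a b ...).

(0 8 4)(2 9 6 7 5 3)

First write f in disjoint cycles: (0 4 8)(2 3 5 7 6 9).
The inverse reverses every cycle; in canonical form, f⁻¹ = (0 8 4)(2 9 6 7 5 3).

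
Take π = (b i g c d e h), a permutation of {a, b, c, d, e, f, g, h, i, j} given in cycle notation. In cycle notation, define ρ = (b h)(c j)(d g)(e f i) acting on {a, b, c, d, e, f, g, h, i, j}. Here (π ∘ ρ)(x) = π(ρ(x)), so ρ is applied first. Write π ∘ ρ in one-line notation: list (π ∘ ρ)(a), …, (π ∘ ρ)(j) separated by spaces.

a b j c f g e i h d

(π ∘ ρ)(x) = π(ρ(x)). Computing each image: π(ρ(a)) = π(a) = a, π(ρ(b)) = π(h) = b, π(ρ(c)) = π(j) = j, π(ρ(d)) = π(g) = c, π(ρ(e)) = π(f) = f, π(ρ(f)) = π(i) = g, π(ρ(g)) = π(d) = e, π(ρ(h)) = π(b) = i, π(ρ(i)) = π(e) = h, π(ρ(j)) = π(c) = d.
Hence π ∘ ρ = [a b j c f g e i h d].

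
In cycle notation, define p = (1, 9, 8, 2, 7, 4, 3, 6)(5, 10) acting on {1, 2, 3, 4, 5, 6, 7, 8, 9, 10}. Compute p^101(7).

7 lies in the 8-cycle (1, 9, 8, 2, 7, 4, 3, 6).
Powers repeat with period 8 on this cycle, and 101 mod 8 = 5, so p^101(7) = p^5(7).
Stepping 5 places around the cycle: 7 → 4 → 3 → 6 → 1 → 9.

9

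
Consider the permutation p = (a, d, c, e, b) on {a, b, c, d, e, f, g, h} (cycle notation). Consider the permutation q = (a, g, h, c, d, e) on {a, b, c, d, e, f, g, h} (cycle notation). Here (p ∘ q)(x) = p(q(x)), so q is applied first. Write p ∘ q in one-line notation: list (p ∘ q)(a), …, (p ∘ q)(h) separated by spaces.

g a c b d f h e

(p ∘ q)(x) = p(q(x)). Computing each image: p(q(a)) = p(g) = g, p(q(b)) = p(b) = a, p(q(c)) = p(d) = c, p(q(d)) = p(e) = b, p(q(e)) = p(a) = d, p(q(f)) = p(f) = f, p(q(g)) = p(h) = h, p(q(h)) = p(c) = e.
Hence p ∘ q = [g a c b d f h e].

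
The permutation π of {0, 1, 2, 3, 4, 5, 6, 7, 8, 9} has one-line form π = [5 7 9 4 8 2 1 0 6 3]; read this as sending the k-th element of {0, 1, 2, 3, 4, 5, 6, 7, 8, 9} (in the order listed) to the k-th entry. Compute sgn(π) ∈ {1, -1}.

In disjoint-cycle form the cycle lengths are 10.
A cycle is odd iff its length is even; π has 1 even-length cycle, so sgn(π) = (−1)^1 and π is odd.

-1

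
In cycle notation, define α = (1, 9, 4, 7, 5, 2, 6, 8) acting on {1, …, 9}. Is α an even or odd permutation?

The cycle lengths are 8, 1.
A cycle of length ℓ contributes ℓ−1 transpositions, so α is a product of 7 transpositions — odd.

odd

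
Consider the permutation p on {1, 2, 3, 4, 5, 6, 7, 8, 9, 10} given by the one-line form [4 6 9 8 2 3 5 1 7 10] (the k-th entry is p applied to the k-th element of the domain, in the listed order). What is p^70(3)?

Tracing 3 → 9 → … returns to 3 after 6 steps, so 3 lies in a 6-cycle (2, 6, 3, 9, 7, 5).
On a 6-cycle, p^6 is the identity, so p^70 = p^4 there (70 ≡ 4 mod 6).
Stepping 4 places around the cycle: 3 → 9 → 7 → 5 → 2.

2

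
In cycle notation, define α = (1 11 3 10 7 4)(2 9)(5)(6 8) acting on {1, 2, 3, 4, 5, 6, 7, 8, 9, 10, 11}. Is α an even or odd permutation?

The cycle lengths are 6, 2, 2, 1.
A cycle of length ℓ contributes ℓ−1 transpositions, so α is a product of 5 + 1 + 1 = 7 transpositions — odd.

odd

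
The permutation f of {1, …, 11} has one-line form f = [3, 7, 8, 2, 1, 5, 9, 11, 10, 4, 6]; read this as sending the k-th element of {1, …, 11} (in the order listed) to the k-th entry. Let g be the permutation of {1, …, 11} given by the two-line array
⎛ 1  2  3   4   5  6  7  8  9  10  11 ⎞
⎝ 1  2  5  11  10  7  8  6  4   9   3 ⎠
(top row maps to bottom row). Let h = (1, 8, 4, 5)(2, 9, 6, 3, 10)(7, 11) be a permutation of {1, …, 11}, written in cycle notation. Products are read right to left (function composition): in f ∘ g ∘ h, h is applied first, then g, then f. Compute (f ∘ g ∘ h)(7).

8

Chase 7: h(7) = 11; g(11) = 3; f(3) = 8. Hence (f ∘ g ∘ h)(7) = 8.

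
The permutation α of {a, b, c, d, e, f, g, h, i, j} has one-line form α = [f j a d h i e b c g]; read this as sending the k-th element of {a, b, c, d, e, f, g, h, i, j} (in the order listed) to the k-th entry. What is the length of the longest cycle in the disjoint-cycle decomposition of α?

Decomposing into disjoint cycles gives (a, f, i, c)(b, j, g, e, h); the longest has length 5.

5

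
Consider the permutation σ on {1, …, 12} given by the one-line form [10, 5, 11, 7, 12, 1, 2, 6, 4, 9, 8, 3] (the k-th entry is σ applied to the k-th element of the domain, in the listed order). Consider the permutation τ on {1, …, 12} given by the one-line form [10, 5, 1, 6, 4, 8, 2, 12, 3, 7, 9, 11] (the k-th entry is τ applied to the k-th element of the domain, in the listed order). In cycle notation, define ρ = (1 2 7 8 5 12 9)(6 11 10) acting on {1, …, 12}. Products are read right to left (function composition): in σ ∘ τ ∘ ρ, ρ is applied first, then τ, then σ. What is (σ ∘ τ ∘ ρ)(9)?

9

Apply the permutations in order: ρ(9) = 1, then τ(1) = 10, then σ(10) = 9. So (σ ∘ τ ∘ ρ)(9) = 9.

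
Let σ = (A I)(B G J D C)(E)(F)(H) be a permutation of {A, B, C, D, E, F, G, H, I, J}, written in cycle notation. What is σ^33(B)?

D

B lies in the 5-cycle (B G J D C).
On a 5-cycle, σ^5 is the identity, so σ^33 = σ^3 there (33 ≡ 3 mod 5).
Stepping 3 places around the cycle: B → G → J → D.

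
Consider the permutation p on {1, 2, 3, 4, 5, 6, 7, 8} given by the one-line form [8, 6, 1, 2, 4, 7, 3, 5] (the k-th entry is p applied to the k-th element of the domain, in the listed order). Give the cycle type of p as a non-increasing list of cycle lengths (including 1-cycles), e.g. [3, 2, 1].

The disjoint cycles are (1, 8, 5, 4, 2, 6, 7, 3), with lengths 8 in non-increasing order.

[8]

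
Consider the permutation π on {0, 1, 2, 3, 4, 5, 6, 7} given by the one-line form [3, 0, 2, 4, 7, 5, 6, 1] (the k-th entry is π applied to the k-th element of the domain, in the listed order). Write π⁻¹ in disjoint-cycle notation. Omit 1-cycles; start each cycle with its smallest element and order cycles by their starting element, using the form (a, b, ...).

(0, 1, 7, 4, 3)

First write π in disjoint cycles: (0, 3, 4, 7, 1).
Reversing each cycle (and rotating so the smallest element leads) gives π⁻¹ = (0, 1, 7, 4, 3).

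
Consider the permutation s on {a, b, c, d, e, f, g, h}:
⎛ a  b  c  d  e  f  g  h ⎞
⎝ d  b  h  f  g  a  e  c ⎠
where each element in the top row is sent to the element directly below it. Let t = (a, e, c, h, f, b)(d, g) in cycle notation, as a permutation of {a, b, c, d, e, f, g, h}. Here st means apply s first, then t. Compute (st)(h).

(st)(h) = t(s(h)). s(h) = c, then t(c) = h. So (st)(h) = h.

h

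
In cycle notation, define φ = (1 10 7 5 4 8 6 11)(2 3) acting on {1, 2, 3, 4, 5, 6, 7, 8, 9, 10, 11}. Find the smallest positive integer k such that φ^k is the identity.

The disjoint cycles have lengths 8, 2, 1.
The order of φ is the least common multiple of its cycle lengths: lcm(8, 2) = 8.

8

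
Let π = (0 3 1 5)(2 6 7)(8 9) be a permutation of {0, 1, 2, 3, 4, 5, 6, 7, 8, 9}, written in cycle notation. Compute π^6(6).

6 lies in the 3-cycle (2 6 7).
On a 3-cycle, π^3 is the identity, so π^6 = π^0 there (6 ≡ 0 mod 3).
So π^6(6) = 6.

6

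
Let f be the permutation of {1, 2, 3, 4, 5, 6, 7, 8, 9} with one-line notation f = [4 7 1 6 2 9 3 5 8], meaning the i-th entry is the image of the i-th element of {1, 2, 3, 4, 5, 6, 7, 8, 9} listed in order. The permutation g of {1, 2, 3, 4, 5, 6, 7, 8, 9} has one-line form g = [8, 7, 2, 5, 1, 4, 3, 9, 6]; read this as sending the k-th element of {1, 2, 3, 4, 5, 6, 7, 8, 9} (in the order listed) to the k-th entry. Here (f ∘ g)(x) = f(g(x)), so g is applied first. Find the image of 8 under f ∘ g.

(f ∘ g)(8) = f(g(8)). g(8) = 9, then f(9) = 8. So (f ∘ g)(8) = 8.

8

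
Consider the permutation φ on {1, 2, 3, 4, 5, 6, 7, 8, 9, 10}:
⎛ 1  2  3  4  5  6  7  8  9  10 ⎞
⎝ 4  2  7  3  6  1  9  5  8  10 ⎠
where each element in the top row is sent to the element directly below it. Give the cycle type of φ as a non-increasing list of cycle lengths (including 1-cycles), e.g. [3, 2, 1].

The disjoint cycles are (1, 4, 3, 7, 9, 8, 5, 6)(2)(10), with lengths 8, 1, 1 in non-increasing order.

[8, 1, 1]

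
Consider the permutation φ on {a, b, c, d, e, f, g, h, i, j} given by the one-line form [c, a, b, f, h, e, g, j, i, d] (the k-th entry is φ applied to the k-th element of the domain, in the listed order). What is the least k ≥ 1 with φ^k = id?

Writing φ as disjoint cycles, the cycle lengths are 5, 3, 1, 1.
The order is lcm(5, 3) = 15.

15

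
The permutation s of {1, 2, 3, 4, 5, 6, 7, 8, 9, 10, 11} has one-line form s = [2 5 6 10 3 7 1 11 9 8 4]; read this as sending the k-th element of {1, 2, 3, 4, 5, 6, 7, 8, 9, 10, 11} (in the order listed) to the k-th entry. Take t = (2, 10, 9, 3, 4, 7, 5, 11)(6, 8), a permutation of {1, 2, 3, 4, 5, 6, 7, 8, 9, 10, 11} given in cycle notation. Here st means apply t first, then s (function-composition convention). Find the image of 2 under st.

(st)(2) = s(t(2)). t(2) = 10, then s(10) = 8. So (st)(2) = 8.

8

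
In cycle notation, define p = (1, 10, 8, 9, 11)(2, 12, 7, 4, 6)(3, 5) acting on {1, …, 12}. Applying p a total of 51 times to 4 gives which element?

6

4 lies in the 5-cycle (2, 12, 7, 4, 6).
On a 5-cycle, p^5 is the identity, so p^51 = p^1 there (51 ≡ 1 mod 5).
Stepping 1 place around the cycle: 4 → 6.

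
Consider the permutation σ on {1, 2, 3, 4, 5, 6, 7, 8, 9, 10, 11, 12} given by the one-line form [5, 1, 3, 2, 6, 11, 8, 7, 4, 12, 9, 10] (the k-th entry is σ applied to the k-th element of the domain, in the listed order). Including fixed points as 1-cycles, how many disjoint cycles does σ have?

4

The cycle decomposition is (1 5 6 11 9 4 2)(3)(7 8)(10 12), which has 4 cycles (counting 1-cycles).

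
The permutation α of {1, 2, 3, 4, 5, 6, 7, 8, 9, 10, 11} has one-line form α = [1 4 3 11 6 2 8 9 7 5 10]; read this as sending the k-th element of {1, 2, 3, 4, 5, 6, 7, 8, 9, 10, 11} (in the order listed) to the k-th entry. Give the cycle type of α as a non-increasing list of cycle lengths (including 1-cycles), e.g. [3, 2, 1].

The disjoint cycles are (1)(2, 4, 11, 10, 5, 6)(3)(7, 8, 9), with lengths 6, 3, 1, 1 in non-increasing order.

[6, 3, 1, 1]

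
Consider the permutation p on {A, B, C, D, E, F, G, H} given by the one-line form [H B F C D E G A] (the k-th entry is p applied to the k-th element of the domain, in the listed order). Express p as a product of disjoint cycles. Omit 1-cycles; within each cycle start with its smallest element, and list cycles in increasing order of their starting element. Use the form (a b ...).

(A H)(C F E D)

Start at A and follow images: A → H → A, giving the cycle (A H).
Continuing from each remaining unvisited element yields (A H)(C F E D).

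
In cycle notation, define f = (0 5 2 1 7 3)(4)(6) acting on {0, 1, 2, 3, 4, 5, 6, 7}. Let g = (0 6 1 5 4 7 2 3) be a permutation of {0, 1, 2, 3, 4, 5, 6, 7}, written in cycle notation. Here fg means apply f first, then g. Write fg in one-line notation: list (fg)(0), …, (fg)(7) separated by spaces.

(fg)(x) = g(f(x)). Computing each image: g(f(0)) = g(5) = 4, g(f(1)) = g(7) = 2, g(f(2)) = g(1) = 5, g(f(3)) = g(0) = 6, g(f(4)) = g(4) = 7, g(f(5)) = g(2) = 3, g(f(6)) = g(6) = 1, g(f(7)) = g(3) = 0.
Hence fg = [4 2 5 6 7 3 1 0].

4 2 5 6 7 3 1 0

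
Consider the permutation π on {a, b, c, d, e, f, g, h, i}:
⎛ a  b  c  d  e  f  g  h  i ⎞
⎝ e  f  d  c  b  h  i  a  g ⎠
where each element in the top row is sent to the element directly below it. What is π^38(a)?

Tracing a → e → … returns to a after 5 steps, so a lies in a 5-cycle (a e b f h).
Since the cycle has length 5, π^38 acts on it the same as π^3 (38 mod 5 = 3).
Stepping 3 places around the cycle: a → e → b → f.

f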